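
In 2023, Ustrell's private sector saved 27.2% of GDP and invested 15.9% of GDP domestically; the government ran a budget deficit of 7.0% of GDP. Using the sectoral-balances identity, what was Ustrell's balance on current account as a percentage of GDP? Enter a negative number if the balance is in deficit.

By the sectoral-balances identity, CA = (S_private - I) + (T - G).
Private balance = 27.2 - 15.9 = 11.3
Government balance (T - G) = -7.0
CA = 11.3 + (-7.0) = 4.3

4.3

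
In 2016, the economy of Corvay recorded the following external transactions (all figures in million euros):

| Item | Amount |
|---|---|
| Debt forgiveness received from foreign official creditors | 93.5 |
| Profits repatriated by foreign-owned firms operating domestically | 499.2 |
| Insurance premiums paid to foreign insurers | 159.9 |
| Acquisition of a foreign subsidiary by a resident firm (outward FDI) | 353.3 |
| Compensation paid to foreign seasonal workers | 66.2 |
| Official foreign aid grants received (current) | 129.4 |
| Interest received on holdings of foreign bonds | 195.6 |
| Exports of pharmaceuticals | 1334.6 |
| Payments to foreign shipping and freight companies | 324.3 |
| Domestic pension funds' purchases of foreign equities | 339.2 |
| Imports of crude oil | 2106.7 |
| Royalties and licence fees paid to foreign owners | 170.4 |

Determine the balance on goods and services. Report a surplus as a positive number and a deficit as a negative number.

-1426.7

Goods: 1334.6 - 2106.7 = -772.1
Services: -170.4 - 324.3 - 159.9 = -654.6
Trade balance = -772.1 + (-654.6) = -1426.7
(Excluded from the trade balance — capital account: debt forgiveness received from foreign official creditors 93.5; primary income: profits repatriated by foreign-owned firms operating domestically 499.2, compensation paid to foreign seasonal workers 66.2, interest received on holdings of foreign bonds 195.6; financial account: acquisition of a foreign subsidiary by a resident firm (outward FDI) 353.3, domestic pension funds' purchases of foreign equities 339.2; secondary income: official foreign aid grants received (current) 129.4.)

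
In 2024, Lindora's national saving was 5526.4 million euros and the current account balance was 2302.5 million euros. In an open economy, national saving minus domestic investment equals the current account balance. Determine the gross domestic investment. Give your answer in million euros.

3223.9

I = S - CA = 5526.4 - 2302.5 = 3223.9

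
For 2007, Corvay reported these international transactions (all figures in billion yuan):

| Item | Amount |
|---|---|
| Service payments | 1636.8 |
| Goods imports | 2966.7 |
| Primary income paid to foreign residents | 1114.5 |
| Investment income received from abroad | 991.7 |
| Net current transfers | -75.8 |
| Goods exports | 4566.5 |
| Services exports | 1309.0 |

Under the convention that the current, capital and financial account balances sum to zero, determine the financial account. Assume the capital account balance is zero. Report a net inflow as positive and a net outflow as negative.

-1073.4

Goods balance = 4566.5 - 2966.7 = 1599.8
Services balance = 1309.0 - 1636.8 = -327.8
Trade balance (goods + services) = 1599.8 + (-327.8) = 1272.0
Net primary income = 991.7 - 1114.5 = -122.8
Net secondary income = -75.8
Current account = 1272.0 + (-122.8) + (-75.8) = 1073.4
Financial account = -(1073.4) = -1073.4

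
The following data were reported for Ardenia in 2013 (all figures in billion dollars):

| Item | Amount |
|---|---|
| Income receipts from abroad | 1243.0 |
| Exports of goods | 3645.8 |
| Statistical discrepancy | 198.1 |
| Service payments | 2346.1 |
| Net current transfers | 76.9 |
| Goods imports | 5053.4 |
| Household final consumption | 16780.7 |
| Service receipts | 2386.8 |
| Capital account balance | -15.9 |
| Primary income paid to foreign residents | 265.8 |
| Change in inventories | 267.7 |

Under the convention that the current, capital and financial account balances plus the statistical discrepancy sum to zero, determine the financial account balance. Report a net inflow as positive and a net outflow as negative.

Goods balance = 3645.8 - 5053.4 = -1407.6
Services balance = 2386.8 - 2346.1 = 40.7
Trade balance (goods + services) = -1407.6 + 40.7 = -1366.9
Net primary income = 1243.0 - 265.8 = 977.2
Net secondary income = 76.9
Current account = -1366.9 + 977.2 + 76.9 = -312.8
Financial account = -(-312.8 + (-15.9) + 198.1) = 130.6

130.6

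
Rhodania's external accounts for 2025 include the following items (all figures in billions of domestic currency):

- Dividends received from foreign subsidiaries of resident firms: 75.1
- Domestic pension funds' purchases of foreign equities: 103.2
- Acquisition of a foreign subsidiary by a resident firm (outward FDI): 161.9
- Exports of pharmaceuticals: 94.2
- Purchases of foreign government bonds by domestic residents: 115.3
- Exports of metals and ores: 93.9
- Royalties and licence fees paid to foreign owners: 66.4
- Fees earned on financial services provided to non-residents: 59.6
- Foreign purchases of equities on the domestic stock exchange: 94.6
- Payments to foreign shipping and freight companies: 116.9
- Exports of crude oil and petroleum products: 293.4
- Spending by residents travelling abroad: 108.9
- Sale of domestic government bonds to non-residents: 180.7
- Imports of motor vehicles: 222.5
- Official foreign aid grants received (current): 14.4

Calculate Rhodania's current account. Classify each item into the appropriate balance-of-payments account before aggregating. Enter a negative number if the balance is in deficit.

Goods: -222.5 + 94.2 + 93.9 + 293.4 = 259.0
Services: -116.9 + 59.6 - 108.9 - 66.4 = -232.6
Primary income: 75.1
Secondary income: 14.4
Current account = 259.0 + (-232.6) + 75.1 + 14.4 = 115.9
(Excluded from the current account — financial account: domestic pension funds' purchases of foreign equities 103.2, acquisition of a foreign subsidiary by a resident firm (outward FDI) 161.9, purchases of foreign government bonds by domestic residents 115.3, foreign purchases of equities on the domestic stock exchange 94.6, sale of domestic government bonds to non-residents 180.7.)

115.9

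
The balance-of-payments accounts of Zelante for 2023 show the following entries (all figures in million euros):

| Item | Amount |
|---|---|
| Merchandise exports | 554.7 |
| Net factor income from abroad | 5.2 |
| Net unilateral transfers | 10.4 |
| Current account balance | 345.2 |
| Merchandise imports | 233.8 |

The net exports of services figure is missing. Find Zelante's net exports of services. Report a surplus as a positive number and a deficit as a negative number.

8.7

Current account = goods balance + services balance + net primary income + net secondary income
Sum of the known components = 336.5
Net exports of services = CA - (known components) = 345.2 - 336.5 = 8.7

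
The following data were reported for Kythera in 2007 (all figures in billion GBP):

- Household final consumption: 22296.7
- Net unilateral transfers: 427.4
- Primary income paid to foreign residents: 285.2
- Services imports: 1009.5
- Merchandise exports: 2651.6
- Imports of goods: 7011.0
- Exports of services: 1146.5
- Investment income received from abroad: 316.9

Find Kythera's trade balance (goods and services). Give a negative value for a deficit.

-4222.4

Goods balance = 2651.6 - 7011.0 = -4359.4
Services balance = 1146.5 - 1009.5 = 137.0
Trade balance (goods + services) = -4359.4 + 137.0 = -4222.4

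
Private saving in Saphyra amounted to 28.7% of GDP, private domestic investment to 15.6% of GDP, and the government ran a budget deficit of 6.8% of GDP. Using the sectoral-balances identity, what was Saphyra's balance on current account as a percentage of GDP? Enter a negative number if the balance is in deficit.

By the sectoral-balances identity, CA = (S_private - I) + (T - G).
Private balance = 28.7 - 15.6 = 13.1
Government balance (T - G) = -6.8
CA = 13.1 + (-6.8) = 6.3

6.3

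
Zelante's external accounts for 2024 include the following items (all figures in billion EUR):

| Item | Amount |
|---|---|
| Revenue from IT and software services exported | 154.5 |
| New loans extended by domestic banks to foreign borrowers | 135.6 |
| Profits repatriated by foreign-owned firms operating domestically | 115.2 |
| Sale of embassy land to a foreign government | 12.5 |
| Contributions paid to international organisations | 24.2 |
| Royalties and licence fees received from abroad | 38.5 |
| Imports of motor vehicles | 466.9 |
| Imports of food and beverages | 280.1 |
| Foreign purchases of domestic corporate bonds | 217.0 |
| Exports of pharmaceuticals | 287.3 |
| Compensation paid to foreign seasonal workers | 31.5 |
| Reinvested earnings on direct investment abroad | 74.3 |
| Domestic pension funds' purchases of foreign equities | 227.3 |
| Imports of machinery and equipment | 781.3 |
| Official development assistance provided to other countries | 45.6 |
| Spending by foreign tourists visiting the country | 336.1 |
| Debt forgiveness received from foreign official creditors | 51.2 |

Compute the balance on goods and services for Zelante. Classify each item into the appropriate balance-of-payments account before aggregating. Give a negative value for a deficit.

Goods: 287.3 - 280.1 - 466.9 - 781.3 = -1241.0
Services: 336.1 + 38.5 + 154.5 = 529.1
Trade balance = -1241.0 + 529.1 = -711.9
(Excluded from the trade balance — financial account: new loans extended by domestic banks to foreign borrowers 135.6, foreign purchases of domestic corporate bonds 217.0, domestic pension funds' purchases of foreign equities 227.3; primary income: profits repatriated by foreign-owned firms operating domestically 115.2, compensation paid to foreign seasonal workers 31.5, reinvested earnings on direct investment abroad 74.3; capital account: sale of embassy land to a foreign government 12.5, debt forgiveness received from foreign official creditors 51.2; secondary income: contributions paid to international organisations 24.2, official development assistance provided to other countries 45.6.)

-711.9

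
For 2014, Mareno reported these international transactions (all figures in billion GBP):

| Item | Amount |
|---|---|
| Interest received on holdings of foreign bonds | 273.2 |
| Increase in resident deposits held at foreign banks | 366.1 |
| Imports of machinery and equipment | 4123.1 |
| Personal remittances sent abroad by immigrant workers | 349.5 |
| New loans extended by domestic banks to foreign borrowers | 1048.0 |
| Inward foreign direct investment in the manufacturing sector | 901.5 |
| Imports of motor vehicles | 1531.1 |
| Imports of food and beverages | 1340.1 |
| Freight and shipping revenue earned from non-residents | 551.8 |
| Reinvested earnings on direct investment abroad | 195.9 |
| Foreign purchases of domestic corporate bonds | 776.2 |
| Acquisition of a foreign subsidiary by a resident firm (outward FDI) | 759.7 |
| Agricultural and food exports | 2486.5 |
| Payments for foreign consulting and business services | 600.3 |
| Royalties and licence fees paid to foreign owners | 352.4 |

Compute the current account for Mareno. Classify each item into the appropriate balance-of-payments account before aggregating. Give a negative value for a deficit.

-4789.1

Goods: -1340.1 - 1531.1 + 2486.5 - 4123.1 = -4507.8
Services: 551.8 - 600.3 - 352.4 = -400.9
Primary income: 273.2 + 195.9 = 469.1
Secondary income: -349.5
Current account = (-4507.8) + (-400.9) + 469.1 + (-349.5) = -4789.1
(Excluded from the current account — financial account: increase in resident deposits held at foreign banks 366.1, new loans extended by domestic banks to foreign borrowers 1048.0, inward foreign direct investment in the manufacturing sector 901.5, foreign purchases of domestic corporate bonds 776.2, acquisition of a foreign subsidiary by a resident firm (outward FDI) 759.7.)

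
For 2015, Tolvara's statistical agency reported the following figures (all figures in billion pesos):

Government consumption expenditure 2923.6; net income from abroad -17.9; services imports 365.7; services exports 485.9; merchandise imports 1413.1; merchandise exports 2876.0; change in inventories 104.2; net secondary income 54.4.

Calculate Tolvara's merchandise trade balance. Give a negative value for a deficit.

1462.9

Goods balance = 2876.0 - 1413.1 = 1462.9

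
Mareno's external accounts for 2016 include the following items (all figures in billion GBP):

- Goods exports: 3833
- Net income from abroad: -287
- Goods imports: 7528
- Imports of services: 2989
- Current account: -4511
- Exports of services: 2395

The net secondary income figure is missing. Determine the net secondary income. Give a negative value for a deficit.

Current account = goods balance + services balance + net primary income + net secondary income
Sum of the known components = -4576
Net secondary income = CA - (known components) = -4511 - (-4576) = 65

65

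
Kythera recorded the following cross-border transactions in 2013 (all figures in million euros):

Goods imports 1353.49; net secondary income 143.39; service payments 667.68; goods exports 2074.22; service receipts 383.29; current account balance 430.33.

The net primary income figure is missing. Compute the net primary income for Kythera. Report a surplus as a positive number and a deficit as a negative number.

Current account = goods balance + services balance + net primary income + net secondary income
Sum of the known components = 579.73
Net primary income = CA - (known components) = 430.33 - 579.73 = -149.40

-149.40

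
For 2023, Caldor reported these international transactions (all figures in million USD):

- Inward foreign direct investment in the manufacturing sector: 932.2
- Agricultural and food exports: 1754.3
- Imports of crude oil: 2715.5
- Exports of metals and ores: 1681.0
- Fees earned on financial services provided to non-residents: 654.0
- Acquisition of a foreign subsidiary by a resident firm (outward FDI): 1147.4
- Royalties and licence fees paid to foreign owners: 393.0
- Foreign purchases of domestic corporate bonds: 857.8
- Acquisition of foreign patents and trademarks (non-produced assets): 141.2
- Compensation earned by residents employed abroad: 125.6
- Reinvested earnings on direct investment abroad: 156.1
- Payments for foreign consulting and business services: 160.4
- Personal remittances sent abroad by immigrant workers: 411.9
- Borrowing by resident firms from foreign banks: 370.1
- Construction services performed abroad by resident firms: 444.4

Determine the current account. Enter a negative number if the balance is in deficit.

Goods: 1754.3 + 1681.0 - 2715.5 = 719.8
Services: 654.0 - 393.0 - 160.4 + 444.4 = 545.0
Primary income: 156.1 + 125.6 = 281.7
Secondary income: -411.9
Current account = 719.8 + 545.0 + 281.7 + (-411.9) = 1134.6
(Excluded from the current account — financial account: inward foreign direct investment in the manufacturing sector 932.2, acquisition of a foreign subsidiary by a resident firm (outward FDI) 1147.4, foreign purchases of domestic corporate bonds 857.8, borrowing by resident firms from foreign banks 370.1; capital account: acquisition of foreign patents and trademarks (non-produced assets) 141.2.)

1134.6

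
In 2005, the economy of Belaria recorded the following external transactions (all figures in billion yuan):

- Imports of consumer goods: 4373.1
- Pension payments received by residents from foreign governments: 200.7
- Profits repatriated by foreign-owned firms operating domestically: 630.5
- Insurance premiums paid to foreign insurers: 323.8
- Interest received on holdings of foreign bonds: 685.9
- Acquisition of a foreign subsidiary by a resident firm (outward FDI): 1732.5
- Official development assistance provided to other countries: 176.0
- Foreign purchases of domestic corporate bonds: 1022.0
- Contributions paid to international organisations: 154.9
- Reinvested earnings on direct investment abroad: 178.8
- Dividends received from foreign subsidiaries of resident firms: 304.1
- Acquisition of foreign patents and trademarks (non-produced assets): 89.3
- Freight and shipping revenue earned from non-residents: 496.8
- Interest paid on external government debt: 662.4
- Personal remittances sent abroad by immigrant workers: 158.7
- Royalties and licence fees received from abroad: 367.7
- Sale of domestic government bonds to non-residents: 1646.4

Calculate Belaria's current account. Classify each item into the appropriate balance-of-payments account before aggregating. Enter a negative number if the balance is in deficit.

Goods: -4373.1
Services: 496.8 + 367.7 - 323.8 = 540.7
Primary income: 685.9 + 304.1 + 178.8 - 630.5 - 662.4 = -124.1
Secondary income: -158.7 + 200.7 - 176.0 - 154.9 = -288.9
Current account = (-4373.1) + 540.7 + (-124.1) + (-288.9) = -4245.4
(Excluded from the current account — financial account: acquisition of a foreign subsidiary by a resident firm (outward FDI) 1732.5, foreign purchases of domestic corporate bonds 1022.0, sale of domestic government bonds to non-residents 1646.4; capital account: acquisition of foreign patents and trademarks (non-produced assets) 89.3.)

-4245.4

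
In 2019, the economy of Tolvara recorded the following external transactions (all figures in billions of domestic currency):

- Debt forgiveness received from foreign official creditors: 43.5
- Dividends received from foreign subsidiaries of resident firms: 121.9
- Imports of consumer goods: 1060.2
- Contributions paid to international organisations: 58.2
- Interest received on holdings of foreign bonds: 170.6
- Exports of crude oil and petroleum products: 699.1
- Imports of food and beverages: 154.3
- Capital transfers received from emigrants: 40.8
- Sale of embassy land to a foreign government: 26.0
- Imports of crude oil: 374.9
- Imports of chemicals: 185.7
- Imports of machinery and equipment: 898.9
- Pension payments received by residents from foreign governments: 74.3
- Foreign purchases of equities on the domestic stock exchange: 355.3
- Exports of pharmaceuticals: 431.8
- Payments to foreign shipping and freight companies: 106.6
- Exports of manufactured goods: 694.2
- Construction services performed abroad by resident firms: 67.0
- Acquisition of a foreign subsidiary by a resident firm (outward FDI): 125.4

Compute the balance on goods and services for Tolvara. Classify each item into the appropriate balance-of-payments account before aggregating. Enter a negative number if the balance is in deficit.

-888.5

Goods: -185.7 - 154.3 - 1060.2 - 898.9 + 699.1 - 374.9 + 431.8 + 694.2 = -848.9
Services: -106.6 + 67.0 = -39.6
Trade balance = -848.9 + (-39.6) = -888.5
(Excluded from the trade balance — capital account: debt forgiveness received from foreign official creditors 43.5, capital transfers received from emigrants 40.8, sale of embassy land to a foreign government 26.0; primary income: dividends received from foreign subsidiaries of resident firms 121.9, interest received on holdings of foreign bonds 170.6; secondary income: contributions paid to international organisations 58.2, pension payments received by residents from foreign governments 74.3; financial account: foreign purchases of equities on the domestic stock exchange 355.3, acquisition of a foreign subsidiary by a resident firm (outward FDI) 125.4.)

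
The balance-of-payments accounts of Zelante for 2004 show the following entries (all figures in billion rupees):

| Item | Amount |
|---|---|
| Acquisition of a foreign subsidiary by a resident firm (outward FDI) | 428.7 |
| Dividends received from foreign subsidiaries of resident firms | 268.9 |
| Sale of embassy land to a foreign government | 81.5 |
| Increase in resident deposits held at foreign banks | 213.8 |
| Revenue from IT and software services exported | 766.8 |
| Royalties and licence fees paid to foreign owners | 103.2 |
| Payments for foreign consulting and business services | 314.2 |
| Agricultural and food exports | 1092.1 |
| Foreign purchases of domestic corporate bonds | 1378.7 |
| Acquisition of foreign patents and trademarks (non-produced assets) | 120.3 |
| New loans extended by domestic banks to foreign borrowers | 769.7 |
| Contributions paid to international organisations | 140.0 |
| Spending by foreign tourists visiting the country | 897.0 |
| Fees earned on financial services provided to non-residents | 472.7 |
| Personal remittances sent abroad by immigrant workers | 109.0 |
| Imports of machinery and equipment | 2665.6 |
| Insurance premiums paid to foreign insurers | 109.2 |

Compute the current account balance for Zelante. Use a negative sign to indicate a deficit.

56.3

Goods: -2665.6 + 1092.1 = -1573.5
Services: -103.2 + 897.0 - 314.2 - 109.2 + 766.8 + 472.7 = 1609.9
Primary income: 268.9
Secondary income: -109.0 - 140.0 = -249.0
Current account = (-1573.5) + 1609.9 + 268.9 + (-249.0) = 56.3
(Excluded from the current account — financial account: acquisition of a foreign subsidiary by a resident firm (outward FDI) 428.7, increase in resident deposits held at foreign banks 213.8, foreign purchases of domestic corporate bonds 1378.7, new loans extended by domestic banks to foreign borrowers 769.7; capital account: sale of embassy land to a foreign government 81.5, acquisition of foreign patents and trademarks (non-produced assets) 120.3.)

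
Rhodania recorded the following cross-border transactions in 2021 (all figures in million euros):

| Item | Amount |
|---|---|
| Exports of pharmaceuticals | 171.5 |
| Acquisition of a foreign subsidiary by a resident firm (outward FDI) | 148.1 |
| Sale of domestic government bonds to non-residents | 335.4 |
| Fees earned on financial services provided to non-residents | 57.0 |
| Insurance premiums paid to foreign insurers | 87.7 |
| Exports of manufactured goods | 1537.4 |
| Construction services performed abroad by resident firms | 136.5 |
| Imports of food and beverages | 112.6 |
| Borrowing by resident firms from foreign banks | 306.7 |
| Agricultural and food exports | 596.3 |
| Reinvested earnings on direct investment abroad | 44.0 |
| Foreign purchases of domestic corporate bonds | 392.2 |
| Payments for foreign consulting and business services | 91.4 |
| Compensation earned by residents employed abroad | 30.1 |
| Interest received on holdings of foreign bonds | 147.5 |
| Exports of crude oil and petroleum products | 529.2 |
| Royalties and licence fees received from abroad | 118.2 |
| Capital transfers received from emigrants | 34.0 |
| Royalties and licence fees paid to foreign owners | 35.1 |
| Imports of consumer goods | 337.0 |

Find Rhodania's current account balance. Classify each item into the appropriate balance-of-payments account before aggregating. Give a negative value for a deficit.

Goods: -112.6 + 529.2 + 596.3 + 171.5 - 337.0 + 1537.4 = 2384.8
Services: 118.2 + 57.0 - 35.1 - 87.7 + 136.5 - 91.4 = 97.5
Primary income: 147.5 + 44.0 + 30.1 = 221.6
Current account = 2384.8 + 97.5 + 221.6 = 2703.9
(Excluded from the current account — financial account: acquisition of a foreign subsidiary by a resident firm (outward FDI) 148.1, sale of domestic government bonds to non-residents 335.4, borrowing by resident firms from foreign banks 306.7, foreign purchases of domestic corporate bonds 392.2; capital account: capital transfers received from emigrants 34.0.)

2703.9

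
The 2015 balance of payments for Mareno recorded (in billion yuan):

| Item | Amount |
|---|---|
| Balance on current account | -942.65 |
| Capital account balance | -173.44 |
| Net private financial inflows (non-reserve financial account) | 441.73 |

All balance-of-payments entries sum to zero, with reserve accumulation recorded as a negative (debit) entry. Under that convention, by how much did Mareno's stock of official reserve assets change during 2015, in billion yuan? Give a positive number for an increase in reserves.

-674.36

Official reserve transactions balance = -((-942.65) + (-173.44) + 441.73) = 674.36
An accumulation of reserves is recorded as a debit (negative entry), so the change in the stock of reserves is the negative of that balance.
Change in official reserves = -(674.36) = -674.36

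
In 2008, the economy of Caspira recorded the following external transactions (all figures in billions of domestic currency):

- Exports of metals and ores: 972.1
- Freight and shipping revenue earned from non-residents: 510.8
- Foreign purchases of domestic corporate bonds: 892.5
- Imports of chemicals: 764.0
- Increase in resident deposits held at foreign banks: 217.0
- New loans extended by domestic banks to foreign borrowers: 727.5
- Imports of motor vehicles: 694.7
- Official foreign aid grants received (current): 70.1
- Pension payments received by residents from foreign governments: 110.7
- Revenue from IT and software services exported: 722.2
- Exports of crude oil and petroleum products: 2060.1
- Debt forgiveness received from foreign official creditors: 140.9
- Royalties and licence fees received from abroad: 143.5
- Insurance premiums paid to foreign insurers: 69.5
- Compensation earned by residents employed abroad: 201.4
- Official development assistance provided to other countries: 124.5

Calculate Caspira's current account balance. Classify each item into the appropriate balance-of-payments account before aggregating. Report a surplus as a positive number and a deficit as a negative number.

3138.2

Goods: -694.7 + 2060.1 + 972.1 - 764.0 = 1573.5
Services: -69.5 + 143.5 + 510.8 + 722.2 = 1307.0
Primary income: 201.4
Secondary income: -124.5 + 70.1 + 110.7 = 56.3
Current account = 1573.5 + 1307.0 + 201.4 + 56.3 = 3138.2
(Excluded from the current account — financial account: foreign purchases of domestic corporate bonds 892.5, increase in resident deposits held at foreign banks 217.0, new loans extended by domestic banks to foreign borrowers 727.5; capital account: debt forgiveness received from foreign official creditors 140.9.)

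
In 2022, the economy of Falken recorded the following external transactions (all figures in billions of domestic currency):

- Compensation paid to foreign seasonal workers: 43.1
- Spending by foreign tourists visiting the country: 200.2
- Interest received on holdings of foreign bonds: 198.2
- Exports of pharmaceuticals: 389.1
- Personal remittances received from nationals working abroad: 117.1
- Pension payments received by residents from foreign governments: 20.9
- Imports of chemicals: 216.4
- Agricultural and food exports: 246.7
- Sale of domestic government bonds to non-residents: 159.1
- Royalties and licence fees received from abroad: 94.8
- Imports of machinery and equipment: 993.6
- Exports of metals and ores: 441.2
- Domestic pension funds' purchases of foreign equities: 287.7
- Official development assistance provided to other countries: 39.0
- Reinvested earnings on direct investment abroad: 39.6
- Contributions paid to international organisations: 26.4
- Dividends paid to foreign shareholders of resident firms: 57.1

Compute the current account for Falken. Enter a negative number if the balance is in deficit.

Goods: 441.2 + 389.1 + 246.7 - 993.6 - 216.4 = -133.0
Services: 200.2 + 94.8 = 295.0
Primary income: 39.6 - 43.1 - 57.1 + 198.2 = 137.6
Secondary income: -39.0 + 20.9 - 26.4 + 117.1 = 72.6
Current account = (-133.0) + 295.0 + 137.6 + 72.6 = 372.2
(Excluded from the current account — financial account: sale of domestic government bonds to non-residents 159.1, domestic pension funds' purchases of foreign equities 287.7.)

372.2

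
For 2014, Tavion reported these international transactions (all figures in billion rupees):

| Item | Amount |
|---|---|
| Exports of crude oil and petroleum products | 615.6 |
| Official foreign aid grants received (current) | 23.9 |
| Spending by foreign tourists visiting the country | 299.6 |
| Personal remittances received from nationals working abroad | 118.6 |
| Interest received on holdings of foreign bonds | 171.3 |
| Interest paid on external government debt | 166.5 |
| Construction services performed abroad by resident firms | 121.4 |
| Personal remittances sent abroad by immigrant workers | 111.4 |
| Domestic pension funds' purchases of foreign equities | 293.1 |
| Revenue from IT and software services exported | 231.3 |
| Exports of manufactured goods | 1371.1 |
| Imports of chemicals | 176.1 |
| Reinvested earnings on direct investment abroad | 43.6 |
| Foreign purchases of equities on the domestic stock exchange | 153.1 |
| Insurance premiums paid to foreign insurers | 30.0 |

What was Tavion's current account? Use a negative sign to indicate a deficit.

Goods: -176.1 + 1371.1 + 615.6 = 1810.6
Services: 299.6 + 231.3 - 30.0 + 121.4 = 622.3
Primary income: 43.6 + 171.3 - 166.5 = 48.4
Secondary income: 118.6 - 111.4 + 23.9 = 31.1
Current account = 1810.6 + 622.3 + 48.4 + 31.1 = 2512.4
(Excluded from the current account — financial account: domestic pension funds' purchases of foreign equities 293.1, foreign purchases of equities on the domestic stock exchange 153.1.)

2512.4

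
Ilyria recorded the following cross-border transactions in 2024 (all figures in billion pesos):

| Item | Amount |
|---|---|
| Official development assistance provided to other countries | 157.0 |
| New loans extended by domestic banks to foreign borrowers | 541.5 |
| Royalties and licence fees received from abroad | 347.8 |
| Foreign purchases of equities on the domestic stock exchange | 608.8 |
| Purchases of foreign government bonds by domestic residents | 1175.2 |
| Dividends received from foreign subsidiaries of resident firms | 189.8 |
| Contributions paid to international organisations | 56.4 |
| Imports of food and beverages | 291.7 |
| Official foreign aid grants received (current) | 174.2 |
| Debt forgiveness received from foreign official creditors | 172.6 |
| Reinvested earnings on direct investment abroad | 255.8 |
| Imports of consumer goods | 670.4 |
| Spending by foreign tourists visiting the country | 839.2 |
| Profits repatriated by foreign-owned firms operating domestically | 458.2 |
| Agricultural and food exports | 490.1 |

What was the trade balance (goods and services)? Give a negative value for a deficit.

Goods: -670.4 + 490.1 - 291.7 = -472.0
Services: 347.8 + 839.2 = 1187.0
Trade balance = -472.0 + 1187.0 = 715.0
(Excluded from the trade balance — secondary income: official development assistance provided to other countries 157.0, contributions paid to international organisations 56.4, official foreign aid grants received (current) 174.2; financial account: new loans extended by domestic banks to foreign borrowers 541.5, foreign purchases of equities on the domestic stock exchange 608.8, purchases of foreign government bonds by domestic residents 1175.2; primary income: dividends received from foreign subsidiaries of resident firms 189.8, reinvested earnings on direct investment abroad 255.8, profits repatriated by foreign-owned firms operating domestically 458.2; capital account: debt forgiveness received from foreign official creditors 172.6.)

715.0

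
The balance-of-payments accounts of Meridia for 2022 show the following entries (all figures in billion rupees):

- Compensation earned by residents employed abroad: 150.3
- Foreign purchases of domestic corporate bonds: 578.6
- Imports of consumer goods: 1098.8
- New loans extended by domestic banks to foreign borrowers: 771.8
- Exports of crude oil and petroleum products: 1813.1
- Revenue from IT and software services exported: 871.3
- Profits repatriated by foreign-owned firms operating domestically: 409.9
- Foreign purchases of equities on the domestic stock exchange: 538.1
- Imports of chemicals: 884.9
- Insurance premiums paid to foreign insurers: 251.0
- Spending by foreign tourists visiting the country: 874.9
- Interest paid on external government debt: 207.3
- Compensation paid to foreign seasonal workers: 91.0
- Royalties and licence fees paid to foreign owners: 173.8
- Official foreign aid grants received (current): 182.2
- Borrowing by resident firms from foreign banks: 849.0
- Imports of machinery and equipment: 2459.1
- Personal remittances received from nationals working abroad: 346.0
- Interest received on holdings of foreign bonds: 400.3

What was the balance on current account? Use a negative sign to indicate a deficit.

-937.7

Goods: -1098.8 + 1813.1 - 884.9 - 2459.1 = -2629.7
Services: 871.3 + 874.9 - 251.0 - 173.8 = 1321.4
Primary income: -91.0 + 150.3 - 409.9 - 207.3 + 400.3 = -157.6
Secondary income: 346.0 + 182.2 = 528.2
Current account = (-2629.7) + 1321.4 + (-157.6) + 528.2 = -937.7
(Excluded from the current account — financial account: foreign purchases of domestic corporate bonds 578.6, new loans extended by domestic banks to foreign borrowers 771.8, foreign purchases of equities on the domestic stock exchange 538.1, borrowing by resident firms from foreign banks 849.0.)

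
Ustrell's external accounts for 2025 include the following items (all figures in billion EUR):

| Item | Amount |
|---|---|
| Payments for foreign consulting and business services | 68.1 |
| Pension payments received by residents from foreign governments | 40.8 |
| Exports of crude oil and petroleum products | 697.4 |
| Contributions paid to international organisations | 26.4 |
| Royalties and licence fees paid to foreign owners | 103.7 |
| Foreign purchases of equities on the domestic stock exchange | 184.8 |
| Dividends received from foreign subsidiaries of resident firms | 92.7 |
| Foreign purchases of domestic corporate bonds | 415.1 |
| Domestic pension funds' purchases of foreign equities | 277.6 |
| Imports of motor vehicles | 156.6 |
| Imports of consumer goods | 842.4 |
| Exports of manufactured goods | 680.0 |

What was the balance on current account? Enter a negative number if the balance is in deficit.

Goods: 680.0 - 842.4 + 697.4 - 156.6 = 378.4
Services: -103.7 - 68.1 = -171.8
Primary income: 92.7
Secondary income: 40.8 - 26.4 = 14.4
Current account = 378.4 + (-171.8) + 92.7 + 14.4 = 313.7
(Excluded from the current account — financial account: foreign purchases of equities on the domestic stock exchange 184.8, foreign purchases of domestic corporate bonds 415.1, domestic pension funds' purchases of foreign equities 277.6.)

313.7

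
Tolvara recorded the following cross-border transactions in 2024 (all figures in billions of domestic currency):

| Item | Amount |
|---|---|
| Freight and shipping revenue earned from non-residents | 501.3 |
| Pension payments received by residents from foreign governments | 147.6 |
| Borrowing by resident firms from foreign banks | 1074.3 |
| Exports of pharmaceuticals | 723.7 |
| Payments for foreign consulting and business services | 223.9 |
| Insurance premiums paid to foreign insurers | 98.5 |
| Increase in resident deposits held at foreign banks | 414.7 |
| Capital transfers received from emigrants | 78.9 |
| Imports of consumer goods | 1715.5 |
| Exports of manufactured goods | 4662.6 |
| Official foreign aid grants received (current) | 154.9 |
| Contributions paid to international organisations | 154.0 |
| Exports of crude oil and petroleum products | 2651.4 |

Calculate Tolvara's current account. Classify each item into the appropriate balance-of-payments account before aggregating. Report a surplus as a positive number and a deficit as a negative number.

Goods: 2651.4 + 723.7 + 4662.6 - 1715.5 = 6322.2
Services: -223.9 + 501.3 - 98.5 = 178.9
Secondary income: 147.6 - 154.0 + 154.9 = 148.5
Current account = 6322.2 + 178.9 + 148.5 = 6649.6
(Excluded from the current account — financial account: borrowing by resident firms from foreign banks 1074.3, increase in resident deposits held at foreign banks 414.7; capital account: capital transfers received from emigrants 78.9.)

6649.6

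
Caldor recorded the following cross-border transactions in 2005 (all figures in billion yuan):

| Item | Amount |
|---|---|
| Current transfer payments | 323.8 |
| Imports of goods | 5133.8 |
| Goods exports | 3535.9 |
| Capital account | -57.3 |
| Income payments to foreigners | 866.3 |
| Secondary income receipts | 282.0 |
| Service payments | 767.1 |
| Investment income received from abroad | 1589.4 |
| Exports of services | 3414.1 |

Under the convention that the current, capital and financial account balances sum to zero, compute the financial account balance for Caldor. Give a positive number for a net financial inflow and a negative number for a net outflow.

-1673.1

Goods balance = 3535.9 - 5133.8 = -1597.9
Services balance = 3414.1 - 767.1 = 2647.0
Trade balance (goods + services) = -1597.9 + 2647.0 = 1049.1
Net primary income = 1589.4 - 866.3 = 723.1
Net secondary income = 282.0 - 323.8 = -41.8
Current account = 1049.1 + 723.1 + (-41.8) = 1730.4
Financial account = -(1730.4 + (-57.3)) = -1673.1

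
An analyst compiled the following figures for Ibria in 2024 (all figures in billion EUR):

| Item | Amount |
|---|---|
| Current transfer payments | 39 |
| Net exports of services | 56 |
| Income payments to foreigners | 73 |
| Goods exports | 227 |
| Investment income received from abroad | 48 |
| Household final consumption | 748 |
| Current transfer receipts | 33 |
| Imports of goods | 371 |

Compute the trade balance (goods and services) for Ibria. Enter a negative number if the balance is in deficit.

Goods balance = 227 - 371 = -144
Services balance = 56
Trade balance (goods + services) = -144 + 56 = -88

-88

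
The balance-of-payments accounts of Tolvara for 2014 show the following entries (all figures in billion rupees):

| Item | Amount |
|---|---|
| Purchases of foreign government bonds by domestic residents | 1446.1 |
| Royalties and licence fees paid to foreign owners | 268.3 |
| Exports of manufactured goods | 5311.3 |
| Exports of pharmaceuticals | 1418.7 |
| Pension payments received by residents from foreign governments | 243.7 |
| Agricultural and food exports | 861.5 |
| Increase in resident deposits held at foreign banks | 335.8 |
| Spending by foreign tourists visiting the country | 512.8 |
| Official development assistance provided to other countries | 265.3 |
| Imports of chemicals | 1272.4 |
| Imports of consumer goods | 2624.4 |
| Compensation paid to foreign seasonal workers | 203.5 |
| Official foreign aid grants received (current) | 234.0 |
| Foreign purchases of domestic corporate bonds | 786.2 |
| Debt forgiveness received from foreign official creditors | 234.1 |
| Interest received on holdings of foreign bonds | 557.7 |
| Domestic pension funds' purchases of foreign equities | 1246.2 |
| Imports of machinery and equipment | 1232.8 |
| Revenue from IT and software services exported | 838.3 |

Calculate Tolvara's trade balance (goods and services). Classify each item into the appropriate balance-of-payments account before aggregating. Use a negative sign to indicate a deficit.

Goods: 1418.7 - 1232.8 + 5311.3 - 1272.4 + 861.5 - 2624.4 = 2461.9
Services: 512.8 - 268.3 + 838.3 = 1082.8
Trade balance = 2461.9 + 1082.8 = 3544.7
(Excluded from the trade balance — financial account: purchases of foreign government bonds by domestic residents 1446.1, increase in resident deposits held at foreign banks 335.8, foreign purchases of domestic corporate bonds 786.2, domestic pension funds' purchases of foreign equities 1246.2; secondary income: pension payments received by residents from foreign governments 243.7, official development assistance provided to other countries 265.3, official foreign aid grants received (current) 234.0; primary income: compensation paid to foreign seasonal workers 203.5, interest received on holdings of foreign bonds 557.7; capital account: debt forgiveness received from foreign official creditors 234.1.)

3544.7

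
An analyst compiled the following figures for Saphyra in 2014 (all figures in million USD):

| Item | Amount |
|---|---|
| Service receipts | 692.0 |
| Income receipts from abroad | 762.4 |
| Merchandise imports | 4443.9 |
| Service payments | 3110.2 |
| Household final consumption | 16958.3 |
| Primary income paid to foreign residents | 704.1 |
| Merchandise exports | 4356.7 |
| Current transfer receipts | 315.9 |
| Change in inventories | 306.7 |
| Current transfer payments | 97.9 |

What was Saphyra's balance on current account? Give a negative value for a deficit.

-2229.1

Goods balance = 4356.7 - 4443.9 = -87.2
Services balance = 692.0 - 3110.2 = -2418.2
Trade balance (goods + services) = -87.2 + (-2418.2) = -2505.4
Net primary income = 762.4 - 704.1 = 58.3
Net secondary income = 315.9 - 97.9 = 218.0
Current account = -2505.4 + 58.3 + 218.0 = -2229.1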